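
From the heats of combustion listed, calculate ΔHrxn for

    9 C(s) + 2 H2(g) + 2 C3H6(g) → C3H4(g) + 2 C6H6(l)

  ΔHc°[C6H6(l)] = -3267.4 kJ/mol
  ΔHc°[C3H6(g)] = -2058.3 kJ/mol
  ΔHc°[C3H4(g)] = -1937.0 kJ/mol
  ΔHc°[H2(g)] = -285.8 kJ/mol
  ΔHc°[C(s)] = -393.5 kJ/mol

Using ΔH = Σ nΔHc°(reactants) − Σ nΔHc°(products):
= [9·(-393.5) + 2·(-285.8) + 2·(-2058.3)] − [1·(-1937.0) + 2·(-3267.4)]
= 242.1 kJ/mol

ΔHrxn = 242.1 kJ/mol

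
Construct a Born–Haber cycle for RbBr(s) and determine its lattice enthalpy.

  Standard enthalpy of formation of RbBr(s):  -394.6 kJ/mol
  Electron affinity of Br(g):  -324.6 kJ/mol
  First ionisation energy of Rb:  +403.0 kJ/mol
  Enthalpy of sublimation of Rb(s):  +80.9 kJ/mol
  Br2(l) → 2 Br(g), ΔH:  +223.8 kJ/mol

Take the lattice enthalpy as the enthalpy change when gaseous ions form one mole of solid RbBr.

ΔHf° = 1·ΔHsub + 1·(ΣIE) + 1/2·D(Br2) + 1·EA + U
-394.6 = 1·(+80.9) + 1·(+403.0) + 1/2·(+223.8) + 1·(-324.6) + U
U = -394.6 − (+271.2) = -665.8 kJ/mol

U = -665.8 kJ/mol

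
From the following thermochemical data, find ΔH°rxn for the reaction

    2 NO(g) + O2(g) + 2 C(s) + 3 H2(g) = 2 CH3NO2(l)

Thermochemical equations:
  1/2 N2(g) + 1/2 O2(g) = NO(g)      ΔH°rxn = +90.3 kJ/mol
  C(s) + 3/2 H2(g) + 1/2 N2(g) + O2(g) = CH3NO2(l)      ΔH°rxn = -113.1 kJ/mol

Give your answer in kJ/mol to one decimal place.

ΔH°rxn = -406.8 kJ/mol

equation 1 reversed and × 2: (-2)·(+90.3) = -180.6 kJ/mol
equation 2 × 2: (2)·(-113.1) = -226.2 kJ/mol
By Hess's law, ΔH°rxn = (-2)·(+90.3) + (2)·(-113.1) = -406.8 kJ/mol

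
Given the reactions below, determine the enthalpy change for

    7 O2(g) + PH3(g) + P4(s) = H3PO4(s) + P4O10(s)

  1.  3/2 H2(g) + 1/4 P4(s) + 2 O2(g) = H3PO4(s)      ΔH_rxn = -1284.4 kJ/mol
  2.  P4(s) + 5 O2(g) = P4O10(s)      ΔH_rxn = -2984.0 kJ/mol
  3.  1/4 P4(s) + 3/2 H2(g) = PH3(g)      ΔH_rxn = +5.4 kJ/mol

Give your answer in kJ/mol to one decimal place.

eq. 1 as written (H3PO4(s) already on the product side): -1284.4 kJ/mol
eq. 2 as written (P4O10(s) already on the product side): -2984.0 kJ/mol
eq. 3 reversed (reverse to put PH3(g) on the reactant side): -5.4 kJ/mol
ΔH_rxn = (1)·(-1284.4) + (1)·(-2984.0) + (-1)·(+5.4) = -4273.8 kJ/mol

ΔH_rxn = -4273.8 kJ/mol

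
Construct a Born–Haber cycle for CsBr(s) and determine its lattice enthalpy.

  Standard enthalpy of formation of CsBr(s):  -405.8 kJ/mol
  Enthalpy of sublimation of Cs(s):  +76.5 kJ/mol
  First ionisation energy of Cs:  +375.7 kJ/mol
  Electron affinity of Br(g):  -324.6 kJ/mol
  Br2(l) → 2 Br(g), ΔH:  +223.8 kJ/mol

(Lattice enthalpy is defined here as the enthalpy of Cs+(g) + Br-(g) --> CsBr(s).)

ΔHf° = 1·ΔHsub + 1·(ΣIE) + 1/2·D(Br2) + 1·EA + U
-405.8 = 1·(+76.5) + 1·(+375.7) + 1/2·(+223.8) + 1·(-324.6) + U
U = -405.8 − (+239.5) = -645.3 kJ/mol

U = -645.3 kJ/mol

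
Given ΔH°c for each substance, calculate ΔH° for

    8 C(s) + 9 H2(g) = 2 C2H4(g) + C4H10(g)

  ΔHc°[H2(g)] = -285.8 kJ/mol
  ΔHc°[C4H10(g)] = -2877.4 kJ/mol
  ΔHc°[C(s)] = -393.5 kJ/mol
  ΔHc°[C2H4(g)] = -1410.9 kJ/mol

Using ΔH = Σ nΔHc°(reactants) − Σ nΔHc°(products):
= [8·(-393.5) + 9·(-285.8)] − [2·(-1410.9) + 1·(-2877.4)]
= -21.0 kJ/mol

ΔH° = -21.0 kJ/mol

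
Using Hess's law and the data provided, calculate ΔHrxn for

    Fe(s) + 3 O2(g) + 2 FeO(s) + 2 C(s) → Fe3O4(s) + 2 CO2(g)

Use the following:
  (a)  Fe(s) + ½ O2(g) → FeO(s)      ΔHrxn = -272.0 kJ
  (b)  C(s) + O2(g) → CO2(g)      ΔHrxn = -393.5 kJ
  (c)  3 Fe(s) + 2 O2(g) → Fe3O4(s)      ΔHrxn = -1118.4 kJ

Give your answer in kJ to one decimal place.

(a) reversed and × 2: (-2)·(-272.0) = +544.0 kJ
(b) × 2: (2)·(-393.5) = -787.0 kJ
(c) as written: -1118.4 kJ
Summing the manipulated equations, ΔHrxn = (+544.0) + (-787.0) + (-1118.4) = -1361.4 kJ

ΔHrxn = -1361.4 kJ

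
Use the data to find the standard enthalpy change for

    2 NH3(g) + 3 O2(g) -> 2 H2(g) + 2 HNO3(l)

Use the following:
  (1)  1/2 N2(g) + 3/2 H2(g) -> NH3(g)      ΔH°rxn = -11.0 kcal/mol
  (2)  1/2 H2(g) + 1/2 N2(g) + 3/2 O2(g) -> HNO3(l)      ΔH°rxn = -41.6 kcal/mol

(1) reversed and × 2 (NH3(g) must end up as a reactant; scale by 2 for the 2 NH3(g)): (-2)·(-11.0) = +22.0 kcal/mol
(2) × 2 (scale by 2 for the 2 HNO3(l)): (2)·(-41.6) = -83.2 kcal/mol
Summing the manipulated equations, ΔH°rxn = (-2)·(-11.0) + (2)·(-41.6) = -61.2 kcal/mol

ΔH°rxn = -61.2 kcal/mol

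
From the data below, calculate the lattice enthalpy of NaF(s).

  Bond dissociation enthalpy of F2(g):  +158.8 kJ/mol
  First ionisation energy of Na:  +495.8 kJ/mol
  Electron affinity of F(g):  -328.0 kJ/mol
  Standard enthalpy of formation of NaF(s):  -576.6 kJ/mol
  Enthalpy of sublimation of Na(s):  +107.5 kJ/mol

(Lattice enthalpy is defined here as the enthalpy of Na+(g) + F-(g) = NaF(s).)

ΔHf° = 1·ΔHsub + 1·(ΣIE) + 1/2·D(F2) + 1·EA + U
-576.6 = 1·(+107.5) + 1·(+495.8) + 1/2·(+158.8) + 1·(-328.0) + U
U = -576.6 − (+354.7) = -931.3 kJ/mol

U = -931.3 kJ/mol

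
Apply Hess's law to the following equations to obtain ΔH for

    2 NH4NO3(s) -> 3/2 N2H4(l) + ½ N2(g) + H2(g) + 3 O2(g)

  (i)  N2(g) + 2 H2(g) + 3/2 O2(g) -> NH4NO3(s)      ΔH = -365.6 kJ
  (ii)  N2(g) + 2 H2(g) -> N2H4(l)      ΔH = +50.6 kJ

(i) reversed and × 2: (-2)·(-365.6) = +731.2 kJ
(ii) × 3/2: (3/2)·(+50.6) = +75.9 kJ
Since enthalpy is a state function, ΔH = (-2)·(-365.6) + (3/2)·(+50.6) = 807.1 kJ

ΔH = 807.1 kJ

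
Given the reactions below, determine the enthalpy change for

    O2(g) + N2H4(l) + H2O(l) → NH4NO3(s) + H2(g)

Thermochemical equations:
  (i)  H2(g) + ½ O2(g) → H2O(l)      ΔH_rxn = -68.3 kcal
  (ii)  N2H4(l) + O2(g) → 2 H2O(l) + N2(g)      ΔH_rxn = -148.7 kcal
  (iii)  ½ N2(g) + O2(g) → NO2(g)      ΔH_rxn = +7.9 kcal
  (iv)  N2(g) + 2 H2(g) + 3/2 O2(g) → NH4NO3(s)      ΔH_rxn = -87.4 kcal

(i) reversed and × 3: (-3)·(-68.3) = +204.9 kcal
(ii) as written: -148.7 kcal
(iii): not needed.
(iv) as written: -87.4 kcal
Combining the equations, ΔH_rxn = (-3)·(-68.3) + (1)·(-148.7) + (1)·(-87.4) = -31.2 kcal

ΔH_rxn = -31.2 kcal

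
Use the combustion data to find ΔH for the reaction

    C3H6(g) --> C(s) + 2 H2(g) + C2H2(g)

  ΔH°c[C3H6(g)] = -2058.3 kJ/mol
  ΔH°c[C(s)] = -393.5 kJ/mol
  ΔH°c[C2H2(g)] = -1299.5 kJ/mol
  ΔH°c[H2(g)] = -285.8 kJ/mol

ΔH = 206.3 kJ/mol

With combustion enthalpies, reactants minus products:
= [1·(-2058.3)] − [1·(-393.5) + 2·(-285.8) + 1·(-1299.5)]
= 206.3 kJ/mol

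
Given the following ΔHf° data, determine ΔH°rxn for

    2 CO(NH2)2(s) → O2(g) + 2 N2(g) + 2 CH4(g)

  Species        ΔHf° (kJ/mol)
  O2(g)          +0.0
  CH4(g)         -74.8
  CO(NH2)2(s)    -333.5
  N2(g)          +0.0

ΔH°rxn = Σ nΔHf°(products) − Σ nΔHf°(reactants).
Products: 1·(+0.0) + 2·(+0.0) + 2·(-74.8) = -149.6
Reactants: 2·(-333.5) = -667.0
ΔH°rxn = (-149.6) − (-667.0) = 517.4 kJ/mol

ΔH°rxn = 517.4 kJ/mol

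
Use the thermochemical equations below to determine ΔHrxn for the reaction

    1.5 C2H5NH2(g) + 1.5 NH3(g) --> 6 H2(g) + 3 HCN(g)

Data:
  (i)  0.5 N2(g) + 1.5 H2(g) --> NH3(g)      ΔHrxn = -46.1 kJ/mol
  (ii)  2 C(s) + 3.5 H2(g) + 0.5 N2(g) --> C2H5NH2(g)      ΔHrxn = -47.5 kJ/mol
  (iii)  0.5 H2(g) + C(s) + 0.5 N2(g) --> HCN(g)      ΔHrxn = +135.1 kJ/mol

(i) reversed and × 3/2: (-3/2)·(-46.1) = +69.15 kJ/mol
(ii) reversed and × 3/2: (-3/2)·(-47.5) = +71.25 kJ/mol
(iii) × 3: (3)·(+135.1) = +405.3 kJ/mol
Summing the manipulated equations, ΔHrxn = (+69.15) + (+71.25) + (+405.3) = 545.7 kJ/mol

ΔHrxn = 545.7 kJ/mol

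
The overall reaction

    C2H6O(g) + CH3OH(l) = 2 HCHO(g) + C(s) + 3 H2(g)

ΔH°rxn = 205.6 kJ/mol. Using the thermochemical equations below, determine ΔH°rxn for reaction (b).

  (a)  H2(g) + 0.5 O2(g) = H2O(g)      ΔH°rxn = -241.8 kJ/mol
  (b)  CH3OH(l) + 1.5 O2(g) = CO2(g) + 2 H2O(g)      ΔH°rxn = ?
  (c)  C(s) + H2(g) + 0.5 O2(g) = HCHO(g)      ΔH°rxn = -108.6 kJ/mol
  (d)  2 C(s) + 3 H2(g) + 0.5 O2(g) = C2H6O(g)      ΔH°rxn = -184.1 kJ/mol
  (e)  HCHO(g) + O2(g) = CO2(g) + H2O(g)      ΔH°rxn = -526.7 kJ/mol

ΔH°rxn = -638.4 kJ/mol

(a) reversed: +241.8 kJ/mol
(b) as written: contributes x
(c) as written: -108.6 kJ/mol
(d) reversed: +184.1 kJ/mol
(e) reversed: +526.7 kJ/mol
+205.6 = (+241.8) + (-108.6) + (+184.1) + (+526.7) + x
x = (+205.6 − (+844.0)) / (1) = -638.4 kJ/mol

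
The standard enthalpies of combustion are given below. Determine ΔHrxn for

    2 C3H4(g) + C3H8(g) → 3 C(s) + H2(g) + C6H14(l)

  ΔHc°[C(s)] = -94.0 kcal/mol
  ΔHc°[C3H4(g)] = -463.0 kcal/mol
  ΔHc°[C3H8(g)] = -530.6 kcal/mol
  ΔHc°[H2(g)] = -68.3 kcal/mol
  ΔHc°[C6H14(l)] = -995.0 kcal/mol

Using ΔH = Σ nΔHc°(reactants) − Σ nΔHc°(products):
= [2·(-463.0) + 1·(-530.6)] − [3·(-94.0) + 1·(-68.3) + 1·(-995.0)]
= -111.3 kcal/mol

ΔHrxn = -111.3 kcal/mol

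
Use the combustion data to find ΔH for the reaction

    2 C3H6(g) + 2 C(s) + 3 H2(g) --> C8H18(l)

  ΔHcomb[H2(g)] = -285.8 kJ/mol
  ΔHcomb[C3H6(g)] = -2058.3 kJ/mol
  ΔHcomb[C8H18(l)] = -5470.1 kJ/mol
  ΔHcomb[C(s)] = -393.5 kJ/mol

ΔH = -290.9 kJ/mol

Using ΔH = Σ nΔHc°(reactants) − Σ nΔHc°(products):
= [2·(-2058.3) + 2·(-393.5) + 3·(-285.8)] − [1·(-5470.1)]
= -290.9 kJ/mol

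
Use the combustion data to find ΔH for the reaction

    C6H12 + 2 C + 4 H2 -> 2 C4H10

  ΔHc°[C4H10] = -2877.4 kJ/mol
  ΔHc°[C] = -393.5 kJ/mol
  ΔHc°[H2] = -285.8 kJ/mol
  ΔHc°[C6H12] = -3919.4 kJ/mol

ΔH = -94.8 kJ/mol

With combustion enthalpies, reactants minus products:
= [1·(-3919.4) + 2·(-393.5) + 4·(-285.8)] − [2·(-2877.4)]
= -94.8 kJ/mol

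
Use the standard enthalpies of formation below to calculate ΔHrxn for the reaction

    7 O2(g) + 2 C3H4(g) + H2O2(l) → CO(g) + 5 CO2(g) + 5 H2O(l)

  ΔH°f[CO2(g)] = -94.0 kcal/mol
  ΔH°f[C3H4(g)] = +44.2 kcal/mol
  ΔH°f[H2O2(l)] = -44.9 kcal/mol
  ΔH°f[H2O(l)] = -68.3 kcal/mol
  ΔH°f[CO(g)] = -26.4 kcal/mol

ΔHrxn = -881.4 kcal/mol

Products: 1·(-26.4) + 5·(-94.0) + 5·(-68.3) = -837.9
Reactants: 7·(+0.0) + 2·(+44.2) + 1·(-44.9) = +43.5
ΔHrxn = (-837.9) − (+43.5) = -881.4 kcal/mol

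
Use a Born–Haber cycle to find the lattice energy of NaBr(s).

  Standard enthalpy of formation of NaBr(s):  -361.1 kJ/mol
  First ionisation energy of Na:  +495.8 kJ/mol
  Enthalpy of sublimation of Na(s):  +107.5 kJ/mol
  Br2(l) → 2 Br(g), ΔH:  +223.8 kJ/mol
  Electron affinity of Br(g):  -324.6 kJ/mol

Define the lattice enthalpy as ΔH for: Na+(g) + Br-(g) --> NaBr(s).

U = -751.7 kJ/mol

ΔHf° = 1·ΔHsub + 1·(ΣIE) + 1/2·D(Br2) + 1·EA + U
-361.1 = 1·(+107.5) + 1·(+495.8) + 1/2·(+223.8) + 1·(-324.6) + U
U = -361.1 − (+390.6) = -751.7 kJ/mol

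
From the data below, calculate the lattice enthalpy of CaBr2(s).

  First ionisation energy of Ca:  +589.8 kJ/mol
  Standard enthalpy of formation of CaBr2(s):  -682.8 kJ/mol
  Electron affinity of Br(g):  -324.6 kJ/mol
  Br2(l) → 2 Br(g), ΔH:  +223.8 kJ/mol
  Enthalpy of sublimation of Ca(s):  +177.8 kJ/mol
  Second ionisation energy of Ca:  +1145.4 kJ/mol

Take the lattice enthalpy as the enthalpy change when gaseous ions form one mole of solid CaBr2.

U = -2170.4 kJ/mol

ΔHf° = 1·ΔHsub + 1·(ΣIE) + 1·D(Br2) + 2·EA + U
-682.8 = 1·(+177.8) + 1·(+1735.2) + 1·(+223.8) + 2·(-324.6) + U
U = -682.8 − (+1487.6) = -2170.4 kJ/mol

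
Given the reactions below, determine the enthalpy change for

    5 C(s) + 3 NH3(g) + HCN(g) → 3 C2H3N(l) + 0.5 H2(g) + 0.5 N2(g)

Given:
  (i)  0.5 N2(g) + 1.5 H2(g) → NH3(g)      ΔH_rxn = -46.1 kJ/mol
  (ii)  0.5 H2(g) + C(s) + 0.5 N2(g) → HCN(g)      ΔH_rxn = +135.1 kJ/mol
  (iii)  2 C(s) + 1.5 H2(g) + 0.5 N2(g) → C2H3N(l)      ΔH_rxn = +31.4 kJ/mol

ΔH_rxn = 97.4 kJ/mol

(i) reversed and × 3: (-3)·(-46.1) = +138.3 kJ/mol
(ii) reversed: -135.1 kJ/mol
(iii) × 3: (3)·(+31.4) = +94.2 kJ/mol
Summing the manipulated equations, ΔH_rxn = (+138.3) + (-135.1) + (+94.2) = 97.4 kJ/mol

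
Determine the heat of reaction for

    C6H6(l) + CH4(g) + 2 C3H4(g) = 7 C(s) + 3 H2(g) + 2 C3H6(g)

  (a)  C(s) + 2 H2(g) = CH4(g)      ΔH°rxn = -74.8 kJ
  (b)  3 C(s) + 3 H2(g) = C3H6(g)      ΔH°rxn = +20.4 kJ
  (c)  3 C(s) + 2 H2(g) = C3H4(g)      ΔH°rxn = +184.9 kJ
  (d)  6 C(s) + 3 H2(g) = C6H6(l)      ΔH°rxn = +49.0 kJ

ΔH°rxn = -303.2 kJ

(a) reversed (CH4(g) must end up as a reactant): +74.8 kJ
(b) × 2 (scale by 2 for the 2 C3H6(g)): (2)·(+20.4) = +40.8 kJ
(c) reversed and × 2 (C3H4(g) must end up as a reactant; ×2 to match 2 C3H4(g) in the target): (-2)·(+184.9) = -369.8 kJ
(d) reversed (reverse to put C6H6(l) on the reactant side): -49.0 kJ
Summing the manipulated equations, ΔH°rxn = (+74.8) + (+40.8) + (-369.8) + (-49.0) = -303.2 kJ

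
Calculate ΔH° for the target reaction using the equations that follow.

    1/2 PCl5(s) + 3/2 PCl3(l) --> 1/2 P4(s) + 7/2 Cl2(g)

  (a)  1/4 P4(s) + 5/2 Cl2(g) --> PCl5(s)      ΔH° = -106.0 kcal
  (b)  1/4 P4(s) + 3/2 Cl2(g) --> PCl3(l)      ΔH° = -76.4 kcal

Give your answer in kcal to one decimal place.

(a) reversed and × 1/2: (-1/2)·(-106.0) = +53.0 kcal
(b) reversed and × 3/2: (-3/2)·(-76.4) = +114.6 kcal
Combining the equations, ΔH° = (+53.0) + (+114.6) = 167.6 kcal

ΔH° = 167.6 kcal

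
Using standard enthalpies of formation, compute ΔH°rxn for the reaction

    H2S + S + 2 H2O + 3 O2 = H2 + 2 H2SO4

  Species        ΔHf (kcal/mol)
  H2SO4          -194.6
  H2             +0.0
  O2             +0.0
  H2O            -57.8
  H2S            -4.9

ΔH°rxn = -268.7 kcal/mol

Products: 1·(+0.0) + 2·(-194.6) = -389.2
Reactants: 1·(-4.9) + 1·(+0.0) + 2·(-57.8) + 3·(+0.0) = -120.5
ΔH°rxn = (-389.2) − (-120.5) = -268.7 kcal/mol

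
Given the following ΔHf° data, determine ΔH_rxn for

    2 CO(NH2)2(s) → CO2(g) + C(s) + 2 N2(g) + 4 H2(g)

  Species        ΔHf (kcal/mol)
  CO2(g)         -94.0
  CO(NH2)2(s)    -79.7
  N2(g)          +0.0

ΔH°rxn = Σ nΔHf°(products) − Σ nΔHf°(reactants).
Products: 1·(-94.0) + 1·(+0.0) + 2·(+0.0) + 4·(+0.0) = -94.0
Reactants: 2·(-79.7) = -159.4
ΔH_rxn = (-94.0) − (-159.4) = 65.4 kcal/mol

ΔH_rxn = 65.4 kcal/mol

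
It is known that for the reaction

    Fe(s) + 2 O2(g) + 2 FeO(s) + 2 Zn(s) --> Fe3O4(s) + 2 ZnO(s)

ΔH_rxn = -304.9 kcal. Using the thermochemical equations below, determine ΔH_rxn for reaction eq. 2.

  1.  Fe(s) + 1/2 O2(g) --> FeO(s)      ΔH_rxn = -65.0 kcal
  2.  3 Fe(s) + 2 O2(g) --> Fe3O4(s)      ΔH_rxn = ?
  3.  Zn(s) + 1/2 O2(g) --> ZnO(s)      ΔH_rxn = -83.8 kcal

eq. 1 reversed and × 2 (FeO(s) must end up as a reactant; scale by 2 for the 2 FeO(s)): (-2)·(-65.0) = +130.0 kcal
eq. 2 as written (Fe3O4(s) already on the product side): contributes x
eq. 3 × 2 (×2 to match 2 ZnO(s) in the target): (2)·(-83.8) = -167.6 kcal
-304.9 = (+130.0) + (-167.6) + x
x = (-304.9 − (-37.6)) / (1) = -267.3 kcal

ΔH_rxn = -267.3 kcal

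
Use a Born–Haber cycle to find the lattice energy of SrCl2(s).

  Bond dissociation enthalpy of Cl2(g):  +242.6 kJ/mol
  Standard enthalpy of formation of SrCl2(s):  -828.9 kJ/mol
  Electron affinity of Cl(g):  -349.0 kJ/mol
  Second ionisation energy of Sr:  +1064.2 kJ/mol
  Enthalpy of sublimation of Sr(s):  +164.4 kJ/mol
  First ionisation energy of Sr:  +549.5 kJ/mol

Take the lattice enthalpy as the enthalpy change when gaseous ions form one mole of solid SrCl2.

U = -2151.6 kJ/mol

ΔHf° = 1·ΔHsub + 1·(ΣIE) + 1·D(Cl2) + 2·EA + U
-828.9 = 1·(+164.4) + 1·(+1613.7) + 1·(+242.6) + 2·(-349.0) + U
U = -828.9 − (+1322.7) = -2151.6 kJ/mol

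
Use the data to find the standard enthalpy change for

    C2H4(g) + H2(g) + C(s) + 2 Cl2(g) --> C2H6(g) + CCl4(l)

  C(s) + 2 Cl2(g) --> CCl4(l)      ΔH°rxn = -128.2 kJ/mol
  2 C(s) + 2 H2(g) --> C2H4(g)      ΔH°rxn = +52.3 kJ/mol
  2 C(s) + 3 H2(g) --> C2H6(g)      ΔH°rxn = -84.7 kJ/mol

equation 1 as written (CCl4(l) already on the product side): -128.2 kJ/mol
equation 2 reversed (C2H4(g) must end up as a reactant): -52.3 kJ/mol
equation 3 as written (C2H6(g) already on the product side): -84.7 kJ/mol
By Hess's law, ΔH°rxn = (1)·(-128.2) + (-1)·(+52.3) + (1)·(-84.7) = -265.2 kJ/mol

ΔH°rxn = -265.2 kJ/mol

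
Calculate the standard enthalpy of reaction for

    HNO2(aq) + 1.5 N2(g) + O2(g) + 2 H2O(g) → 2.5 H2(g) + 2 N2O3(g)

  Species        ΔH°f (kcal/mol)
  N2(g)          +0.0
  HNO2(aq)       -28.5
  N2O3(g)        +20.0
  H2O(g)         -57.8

Products: 5/2·(+0.0) + 2·(+20.0) = +40.0
Reactants: 1·(-28.5) + 3/2·(+0.0) + 1·(+0.0) + 2·(-57.8) = -144.1
ΔH° = (+40.0) − (-144.1) = 184.1 kcal/mol

ΔH° = 184.1 kcal/mol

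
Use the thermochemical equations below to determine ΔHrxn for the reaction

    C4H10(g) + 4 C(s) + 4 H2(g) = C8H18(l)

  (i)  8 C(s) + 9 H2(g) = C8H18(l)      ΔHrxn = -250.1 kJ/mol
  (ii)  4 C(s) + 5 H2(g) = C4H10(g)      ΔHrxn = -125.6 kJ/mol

ΔHrxn = -124.5 kJ/mol

(i) as written: -250.1 kJ/mol
(ii) reversed: +125.6 kJ/mol
ΔHrxn = (1)·(-250.1) + (-1)·(-125.6) = -124.5 kJ/mol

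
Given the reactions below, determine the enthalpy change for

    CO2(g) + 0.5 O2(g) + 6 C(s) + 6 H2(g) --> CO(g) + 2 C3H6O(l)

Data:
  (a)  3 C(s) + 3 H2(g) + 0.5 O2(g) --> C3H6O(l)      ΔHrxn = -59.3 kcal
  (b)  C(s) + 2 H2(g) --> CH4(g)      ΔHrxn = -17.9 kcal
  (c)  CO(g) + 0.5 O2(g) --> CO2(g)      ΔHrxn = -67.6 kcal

ΔHrxn = -51.0 kcal

(a) × 2 (×2 to match 2 C3H6O(l) in the target): (2)·(-59.3) = -118.6 kcal
(b): not needed (CH4(g) appears nowhere else).
(c) reversed (CO(g) must end up as a product): +67.6 kcal
By Hess's law, ΔHrxn = (2)·(-59.3) + (-1)·(-67.6) = -51.0 kcal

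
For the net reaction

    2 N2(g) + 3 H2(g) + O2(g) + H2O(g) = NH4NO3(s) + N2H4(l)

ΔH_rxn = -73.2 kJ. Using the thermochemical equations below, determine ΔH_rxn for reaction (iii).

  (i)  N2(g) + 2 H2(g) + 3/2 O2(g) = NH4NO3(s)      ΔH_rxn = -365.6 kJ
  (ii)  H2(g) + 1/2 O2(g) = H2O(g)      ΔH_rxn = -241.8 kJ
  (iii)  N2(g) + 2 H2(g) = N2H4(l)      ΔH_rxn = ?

ΔH_rxn = 50.6 kJ

(i) as written: -365.6 kJ
(ii) reversed: +241.8 kJ
(iii) as written: contributes x
-73.2 = (-365.6) + (+241.8) + x
x = (-73.2 − (-123.8)) / (1) = 50.6 kJ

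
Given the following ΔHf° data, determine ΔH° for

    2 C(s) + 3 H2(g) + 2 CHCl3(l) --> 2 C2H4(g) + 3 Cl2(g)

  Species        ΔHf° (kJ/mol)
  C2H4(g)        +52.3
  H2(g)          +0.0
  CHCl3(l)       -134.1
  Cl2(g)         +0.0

ΔH° = 372.8 kJ/mol

Products: 2·(+52.3) + 3·(+0.0) = +104.6
Reactants: 2·(+0.0) + 3·(+0.0) + 2·(-134.1) = -268.2
ΔH° = (+104.6) − (-268.2) = 372.8 kJ/mol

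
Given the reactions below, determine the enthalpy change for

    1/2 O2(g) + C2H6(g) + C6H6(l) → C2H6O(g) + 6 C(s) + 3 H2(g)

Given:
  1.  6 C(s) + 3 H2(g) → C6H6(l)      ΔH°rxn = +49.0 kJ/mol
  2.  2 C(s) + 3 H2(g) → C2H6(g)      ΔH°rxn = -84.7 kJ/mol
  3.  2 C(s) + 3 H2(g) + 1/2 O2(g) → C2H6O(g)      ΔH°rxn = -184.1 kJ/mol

eq. 1 reversed: -49.0 kJ/mol
eq. 2 reversed: +84.7 kJ/mol
eq. 3 as written: -184.1 kJ/mol
ΔH°rxn = (-1)·(+49.0) + (-1)·(-84.7) + (1)·(-184.1) = -148.4 kJ/mol

ΔH°rxn = -148.4 kJ/mol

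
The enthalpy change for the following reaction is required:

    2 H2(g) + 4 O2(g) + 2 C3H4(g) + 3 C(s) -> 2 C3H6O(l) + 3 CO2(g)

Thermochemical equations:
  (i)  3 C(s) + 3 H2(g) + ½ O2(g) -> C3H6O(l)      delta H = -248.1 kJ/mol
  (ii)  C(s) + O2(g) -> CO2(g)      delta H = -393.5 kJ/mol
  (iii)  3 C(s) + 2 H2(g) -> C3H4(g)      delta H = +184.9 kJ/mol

(i) × 2 (scale by 2 for the 2 C3H6O(l)): (2)·(-248.1) = -496.2 kJ/mol
(ii) × 3 (×3 to match 3 CO2(g) in the target): (3)·(-393.5) = -1180.5 kJ/mol
(iii) reversed and × 2 (C3H4(g) must end up as a reactant; scale by 2 for the 2 C3H4(g)): (-2)·(+184.9) = -369.8 kJ/mol
By Hess's law, delta H = (2)·(-248.1) + (3)·(-393.5) + (-2)·(+184.9) = -2046.5 kJ/mol

delta H = -2046.5 kJ/mol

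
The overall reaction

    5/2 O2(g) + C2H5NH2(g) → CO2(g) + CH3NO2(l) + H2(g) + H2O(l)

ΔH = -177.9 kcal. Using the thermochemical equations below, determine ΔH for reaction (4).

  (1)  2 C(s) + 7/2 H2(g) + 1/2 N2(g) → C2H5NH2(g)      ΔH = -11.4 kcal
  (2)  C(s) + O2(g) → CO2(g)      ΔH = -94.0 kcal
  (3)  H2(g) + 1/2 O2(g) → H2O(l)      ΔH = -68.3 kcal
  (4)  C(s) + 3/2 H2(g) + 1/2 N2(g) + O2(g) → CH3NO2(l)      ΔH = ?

(1) reversed: +11.4 kcal
(2) as written: -94.0 kcal
(3) as written: -68.3 kcal
(4) as written: contributes x
-177.9 = (+11.4) + (-94.0) + (-68.3) + x
x = (-177.9 − (-150.9)) / (1) = -27.0 kcal

ΔH = -27.0 kcal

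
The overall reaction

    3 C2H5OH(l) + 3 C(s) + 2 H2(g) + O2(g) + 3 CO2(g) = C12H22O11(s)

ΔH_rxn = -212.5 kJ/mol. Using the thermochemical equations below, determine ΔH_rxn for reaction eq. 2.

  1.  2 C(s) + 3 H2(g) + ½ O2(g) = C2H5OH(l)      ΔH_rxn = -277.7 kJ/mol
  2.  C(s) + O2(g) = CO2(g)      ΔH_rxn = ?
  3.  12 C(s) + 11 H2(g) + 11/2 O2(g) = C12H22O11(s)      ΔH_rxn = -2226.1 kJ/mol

eq. 1 reversed and × 3 (C2H5OH(l) must end up as a reactant; ×3 to match 3 C2H5OH(l) in the target): (-3)·(-277.7) = +833.1 kJ/mol
eq. 2 reversed and × 3 (reverse to put CO2(g) on the reactant side; ×3 to match 3 CO2(g) in the target): contributes −3·x
eq. 3 as written (C12H22O11(s) already on the product side): -2226.1 kJ/mol
-212.5 = (+833.1) + (-2226.1) − 3·x
x = (-212.5 − (-1393.0)) / (-3) = -393.5 kJ/mol

ΔH_rxn = -393.5 kJ/mol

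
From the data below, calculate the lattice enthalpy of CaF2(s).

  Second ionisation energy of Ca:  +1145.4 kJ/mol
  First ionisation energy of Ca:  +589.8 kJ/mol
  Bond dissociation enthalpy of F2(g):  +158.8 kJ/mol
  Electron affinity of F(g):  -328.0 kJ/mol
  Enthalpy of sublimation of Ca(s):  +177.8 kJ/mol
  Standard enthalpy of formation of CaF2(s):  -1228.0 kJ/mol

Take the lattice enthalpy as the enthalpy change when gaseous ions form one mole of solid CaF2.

ΔHf° = 1·ΔHsub + 1·(ΣIE) + 1·D(F2) + 2·EA + U
-1228.0 = 1·(+177.8) + 1·(+1735.2) + 1·(+158.8) + 2·(-328.0) + U
U = -1228.0 − (+1415.8) = -2643.8 kJ/mol

U = -2643.8 kJ/mol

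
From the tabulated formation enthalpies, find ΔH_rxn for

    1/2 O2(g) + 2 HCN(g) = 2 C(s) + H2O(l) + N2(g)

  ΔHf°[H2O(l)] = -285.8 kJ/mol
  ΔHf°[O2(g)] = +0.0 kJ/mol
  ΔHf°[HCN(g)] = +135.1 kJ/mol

ΔH_rxn = -556.0 kJ/mol

Products: 2·(+0.0) + 1·(-285.8) + 1·(+0.0) = -285.8
Reactants: 1/2·(+0.0) + 2·(+135.1) = +270.2
ΔH_rxn = (-285.8) − (+270.2) = -556.0 kJ/mol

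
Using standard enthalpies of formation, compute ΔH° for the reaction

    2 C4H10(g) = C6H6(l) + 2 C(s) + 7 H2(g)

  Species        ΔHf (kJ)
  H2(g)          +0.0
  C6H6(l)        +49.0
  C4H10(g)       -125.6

ΔH°rxn = Σ nΔHf°(products) − Σ nΔHf°(reactants).
Products: 1·(+49.0) + 2·(+0.0) + 7·(+0.0) = +49.0
Reactants: 2·(-125.6) = -251.2
ΔH° = (+49.0) − (-251.2) = 300.2 kJ

ΔH° = 300.2 kJ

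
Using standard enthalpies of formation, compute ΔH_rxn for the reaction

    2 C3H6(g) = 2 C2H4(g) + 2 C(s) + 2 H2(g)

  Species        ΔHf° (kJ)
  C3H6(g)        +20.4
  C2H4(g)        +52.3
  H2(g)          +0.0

ΔH_rxn = 63.8 kJ

ΔH°rxn = Σ nΔHf°(products) − Σ nΔHf°(reactants).
Products: 2·(+52.3) + 2·(+0.0) + 2·(+0.0) = +104.6
Reactants: 2·(+20.4) = +40.8
ΔH_rxn = (+104.6) − (+40.8) = 63.8 kJ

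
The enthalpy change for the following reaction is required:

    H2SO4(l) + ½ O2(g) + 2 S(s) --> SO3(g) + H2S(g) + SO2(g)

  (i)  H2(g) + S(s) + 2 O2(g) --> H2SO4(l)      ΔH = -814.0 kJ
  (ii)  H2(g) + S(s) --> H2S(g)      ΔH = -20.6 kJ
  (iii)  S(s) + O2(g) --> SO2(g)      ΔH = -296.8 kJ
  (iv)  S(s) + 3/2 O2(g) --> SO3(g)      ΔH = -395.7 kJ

(i) reversed (reverse to put H2SO4(l) on the reactant side): +814.0 kJ
(ii) as written (H2S(g) already on the product side): -20.6 kJ
(iii) as written (SO2(g) already on the product side): -296.8 kJ
(iv) as written (SO3(g) already on the product side): -395.7 kJ
Since enthalpy is a state function, ΔH = (-1)·(-814.0) + (1)·(-20.6) + (1)·(-296.8) + (1)·(-395.7) = 100.9 kJ

ΔH = 100.9 kJ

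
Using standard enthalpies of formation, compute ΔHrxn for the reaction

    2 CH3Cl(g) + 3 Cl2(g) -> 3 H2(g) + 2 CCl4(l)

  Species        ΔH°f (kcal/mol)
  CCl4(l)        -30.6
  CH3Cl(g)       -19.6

Products: 3·(+0.0) + 2·(-30.6) = -61.2
Reactants: 2·(-19.6) + 3·(+0.0) = -39.2
ΔHrxn = (-61.2) − (-39.2) = -22.0 kcal/mol

ΔHrxn = -22.0 kcal/mol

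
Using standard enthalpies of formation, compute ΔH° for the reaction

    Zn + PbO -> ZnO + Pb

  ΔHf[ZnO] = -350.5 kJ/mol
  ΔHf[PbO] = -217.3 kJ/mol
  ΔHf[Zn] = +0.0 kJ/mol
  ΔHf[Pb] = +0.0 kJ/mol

ΔH°rxn = Σ nΔHf°(products) − Σ nΔHf°(reactants).
Products: 1·(-350.5) + 1·(+0.0) = -350.5
Reactants: 1·(+0.0) + 1·(-217.3) = -217.3
ΔH° = (-350.5) − (-217.3) = -133.2 kJ/mol

ΔH° = -133.2 kJ/mol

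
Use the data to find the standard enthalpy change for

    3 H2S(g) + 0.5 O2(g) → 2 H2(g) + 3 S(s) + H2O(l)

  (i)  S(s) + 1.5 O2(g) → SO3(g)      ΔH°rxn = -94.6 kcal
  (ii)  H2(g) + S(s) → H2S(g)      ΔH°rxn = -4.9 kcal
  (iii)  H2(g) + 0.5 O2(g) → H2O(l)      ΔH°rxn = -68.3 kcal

(i): not needed (SO3(g) appears nowhere else).
(ii) reversed and × 3 (reverse to put H2S(g) on the reactant side; scale by 3 for the 3 H2S(g)): (-3)·(-4.9) = +14.7 kcal
(iii) as written (H2O(l) already on the product side): -68.3 kcal
ΔH°rxn = (-3)·(-4.9) + (1)·(-68.3) = -53.6 kcal

ΔH°rxn = -53.6 kcal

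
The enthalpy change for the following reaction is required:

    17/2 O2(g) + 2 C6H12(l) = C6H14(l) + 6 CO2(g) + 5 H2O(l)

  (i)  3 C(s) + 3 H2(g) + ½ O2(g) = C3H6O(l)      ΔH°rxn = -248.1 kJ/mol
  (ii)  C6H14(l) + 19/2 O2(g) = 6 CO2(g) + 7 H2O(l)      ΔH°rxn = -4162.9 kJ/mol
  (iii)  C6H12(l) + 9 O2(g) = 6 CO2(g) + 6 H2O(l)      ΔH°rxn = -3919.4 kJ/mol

ΔH°rxn = -3675.9 kJ/mol

(i): not needed.
(ii) reversed: +4162.9 kJ/mol
(iii) × 2: (2)·(-3919.4) = -7838.8 kJ/mol
Combining the equations, ΔH°rxn = (+4162.9) + (-7838.8) = -3675.9 kJ/mol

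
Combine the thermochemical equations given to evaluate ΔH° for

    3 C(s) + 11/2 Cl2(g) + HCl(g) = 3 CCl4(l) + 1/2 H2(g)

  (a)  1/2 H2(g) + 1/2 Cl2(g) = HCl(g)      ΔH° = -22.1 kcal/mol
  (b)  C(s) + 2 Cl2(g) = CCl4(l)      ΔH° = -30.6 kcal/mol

ΔH° = -69.7 kcal/mol

(a) reversed: +22.1 kcal/mol
(b) × 3: (3)·(-30.6) = -91.8 kcal/mol
Summing the manipulated equations, ΔH° = (+22.1) + (-91.8) = -69.7 kcal/mol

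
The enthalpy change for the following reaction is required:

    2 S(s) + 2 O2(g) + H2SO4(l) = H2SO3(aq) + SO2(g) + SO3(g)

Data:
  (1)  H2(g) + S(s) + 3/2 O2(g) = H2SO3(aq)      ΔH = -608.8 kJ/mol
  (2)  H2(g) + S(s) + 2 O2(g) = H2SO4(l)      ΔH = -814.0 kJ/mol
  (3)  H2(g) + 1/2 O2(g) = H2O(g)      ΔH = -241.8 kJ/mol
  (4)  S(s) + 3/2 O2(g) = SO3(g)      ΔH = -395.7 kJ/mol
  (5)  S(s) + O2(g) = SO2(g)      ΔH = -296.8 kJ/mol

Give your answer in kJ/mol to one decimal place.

(1) as written: -608.8 kJ/mol
(2) reversed: +814.0 kJ/mol
(3): not needed.
(4) as written: -395.7 kJ/mol
(5) as written: -296.8 kJ/mol
Summing the manipulated equations, ΔH = (-608.8) + (+814.0) + (-395.7) + (-296.8) = -487.3 kJ/mol

ΔH = -487.3 kJ/mol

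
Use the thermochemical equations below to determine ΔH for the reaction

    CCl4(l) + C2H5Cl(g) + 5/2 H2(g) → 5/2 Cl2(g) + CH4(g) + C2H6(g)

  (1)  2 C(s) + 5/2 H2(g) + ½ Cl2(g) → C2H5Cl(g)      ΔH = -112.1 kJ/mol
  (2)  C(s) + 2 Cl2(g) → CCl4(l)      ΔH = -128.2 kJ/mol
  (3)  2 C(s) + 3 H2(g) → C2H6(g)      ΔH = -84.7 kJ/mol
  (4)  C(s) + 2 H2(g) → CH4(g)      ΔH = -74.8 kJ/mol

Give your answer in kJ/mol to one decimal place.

ΔH = 80.8 kJ/mol

(1) reversed: +112.1 kJ/mol
(2) reversed: +128.2 kJ/mol
(3) as written: -84.7 kJ/mol
(4) as written: -74.8 kJ/mol
ΔH = (-1)·(-112.1) + (-1)·(-128.2) + (1)·(-84.7) + (1)·(-74.8) = 80.8 kJ/mol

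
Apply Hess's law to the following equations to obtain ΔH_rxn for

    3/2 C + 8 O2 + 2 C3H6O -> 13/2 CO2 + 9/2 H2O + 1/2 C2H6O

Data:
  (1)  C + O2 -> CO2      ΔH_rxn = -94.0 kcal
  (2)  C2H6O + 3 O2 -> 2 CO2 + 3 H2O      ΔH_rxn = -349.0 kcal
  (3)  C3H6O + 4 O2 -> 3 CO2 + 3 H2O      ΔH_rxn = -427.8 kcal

(1) × 3/2: (3/2)·(-94.0) = -141.0 kcal
(2) reversed and × 1/2: (-1/2)·(-349.0) = +174.5 kcal
(3) × 2: (2)·(-427.8) = -855.6 kcal
ΔH_rxn = (3/2)·(-94.0) + (-1/2)·(-349.0) + (2)·(-427.8) = -822.1 kcal

ΔH_rxn = -822.1 kcal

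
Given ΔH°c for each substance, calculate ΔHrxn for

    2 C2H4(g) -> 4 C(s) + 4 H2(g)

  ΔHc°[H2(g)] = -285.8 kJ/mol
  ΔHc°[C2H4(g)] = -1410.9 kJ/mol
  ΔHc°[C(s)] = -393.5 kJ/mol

With combustion enthalpies, reactants minus products:
= [2·(-1410.9)] − [4·(-393.5) + 4·(-285.8)]
= -104.6 kJ/mol

ΔHrxn = -104.6 kJ/mol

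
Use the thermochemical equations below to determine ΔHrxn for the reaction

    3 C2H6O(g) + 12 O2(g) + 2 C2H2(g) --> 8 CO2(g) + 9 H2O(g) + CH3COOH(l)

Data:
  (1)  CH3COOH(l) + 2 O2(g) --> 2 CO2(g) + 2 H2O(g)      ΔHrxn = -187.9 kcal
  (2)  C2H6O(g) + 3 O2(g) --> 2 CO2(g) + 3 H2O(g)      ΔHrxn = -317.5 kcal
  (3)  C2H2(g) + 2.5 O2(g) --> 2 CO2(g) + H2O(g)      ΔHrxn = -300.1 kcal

ΔHrxn = -1364.8 kcal

(1) reversed: +187.9 kcal
(2) × 3: (3)·(-317.5) = -952.5 kcal
(3) × 2: (2)·(-300.1) = -600.2 kcal
ΔHrxn = (+187.9) + (-952.5) + (-600.2) = -1364.8 kcal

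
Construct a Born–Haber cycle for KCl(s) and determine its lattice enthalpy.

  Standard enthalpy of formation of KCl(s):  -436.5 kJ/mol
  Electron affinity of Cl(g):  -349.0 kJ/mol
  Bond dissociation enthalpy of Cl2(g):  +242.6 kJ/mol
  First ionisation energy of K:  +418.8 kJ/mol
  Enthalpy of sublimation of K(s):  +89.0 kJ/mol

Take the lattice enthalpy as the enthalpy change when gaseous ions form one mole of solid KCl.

U = -716.6 kJ/mol

ΔHf° = 1·ΔHsub + 1·(ΣIE) + 1/2·D(Cl2) + 1·EA + U
-436.5 = 1·(+89.0) + 1·(+418.8) + 1/2·(+242.6) + 1·(-349.0) + U
U = -436.5 − (+280.1) = -716.6 kJ/mol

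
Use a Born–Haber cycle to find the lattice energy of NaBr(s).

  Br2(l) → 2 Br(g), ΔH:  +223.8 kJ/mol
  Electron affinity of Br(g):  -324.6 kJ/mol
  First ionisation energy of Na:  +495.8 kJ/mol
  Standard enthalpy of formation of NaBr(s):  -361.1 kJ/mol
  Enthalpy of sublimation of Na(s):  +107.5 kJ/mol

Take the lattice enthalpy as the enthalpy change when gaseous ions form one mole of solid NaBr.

ΔHf° = 1·ΔHsub + 1·(ΣIE) + 1/2·D(Br2) + 1·EA + U
-361.1 = 1·(+107.5) + 1·(+495.8) + 1/2·(+223.8) + 1·(-324.6) + U
U = -361.1 − (+390.6) = -751.7 kJ/mol

U = -751.7 kJ/mol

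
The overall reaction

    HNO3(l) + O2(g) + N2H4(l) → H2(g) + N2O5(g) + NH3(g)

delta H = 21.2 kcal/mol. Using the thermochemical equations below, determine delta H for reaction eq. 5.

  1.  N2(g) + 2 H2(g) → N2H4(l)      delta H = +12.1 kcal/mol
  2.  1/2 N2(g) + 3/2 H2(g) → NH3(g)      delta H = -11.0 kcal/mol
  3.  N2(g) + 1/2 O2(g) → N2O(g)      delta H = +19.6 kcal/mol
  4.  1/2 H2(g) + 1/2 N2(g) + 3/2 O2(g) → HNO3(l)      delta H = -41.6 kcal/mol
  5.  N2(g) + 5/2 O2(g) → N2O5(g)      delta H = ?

eq. 1 reversed: -12.1 kcal/mol
eq. 2 as written: -11.0 kcal/mol
eq. 3: not needed.
eq. 4 reversed: +41.6 kcal/mol
eq. 5 as written: contributes x
+21.2 = (-12.1) + (-11.0) + (+41.6) + x
x = (+21.2 − (+18.5)) / (1) = 2.7 kcal/mol

delta H = 2.7 kcal/mol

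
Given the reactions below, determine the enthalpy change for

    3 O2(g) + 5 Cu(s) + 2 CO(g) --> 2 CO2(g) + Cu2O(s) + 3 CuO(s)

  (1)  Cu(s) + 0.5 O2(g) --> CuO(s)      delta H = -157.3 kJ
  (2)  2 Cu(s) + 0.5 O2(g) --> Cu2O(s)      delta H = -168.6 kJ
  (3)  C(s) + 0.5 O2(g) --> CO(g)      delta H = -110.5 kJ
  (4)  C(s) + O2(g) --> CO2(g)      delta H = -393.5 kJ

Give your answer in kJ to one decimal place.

delta H = -1206.5 kJ

(1) × 3: (3)·(-157.3) = -471.9 kJ
(2) as written: -168.6 kJ
(3) reversed and × 2: (-2)·(-110.5) = +221.0 kJ
(4) × 2: (2)·(-393.5) = -787.0 kJ
delta H = (-471.9) + (-168.6) + (+221.0) + (-787.0) = -1206.5 kJ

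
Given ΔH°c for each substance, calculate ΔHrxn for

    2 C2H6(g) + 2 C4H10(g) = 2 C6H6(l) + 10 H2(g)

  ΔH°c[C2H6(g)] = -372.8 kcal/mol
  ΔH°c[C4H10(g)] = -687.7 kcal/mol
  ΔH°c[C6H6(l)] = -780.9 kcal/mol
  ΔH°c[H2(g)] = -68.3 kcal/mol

Using ΔH = Σ nΔHc°(reactants) − Σ nΔHc°(products):
= [2·(-372.8) + 2·(-687.7)] − [2·(-780.9) + 10·(-68.3)]
= 123.8 kcal/mol

ΔHrxn = 123.8 kcal/mol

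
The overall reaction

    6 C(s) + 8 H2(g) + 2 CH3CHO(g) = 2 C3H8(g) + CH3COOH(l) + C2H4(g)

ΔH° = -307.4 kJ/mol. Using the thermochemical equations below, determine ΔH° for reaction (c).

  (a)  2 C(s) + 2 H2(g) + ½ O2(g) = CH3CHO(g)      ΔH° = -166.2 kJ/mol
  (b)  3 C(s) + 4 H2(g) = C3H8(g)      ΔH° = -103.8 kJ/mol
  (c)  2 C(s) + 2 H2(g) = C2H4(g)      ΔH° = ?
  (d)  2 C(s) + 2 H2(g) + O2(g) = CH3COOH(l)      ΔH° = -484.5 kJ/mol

ΔH° = 52.3 kJ/mol

(a) reversed and × 2: (-2)·(-166.2) = +332.4 kJ/mol
(b) × 2: (2)·(-103.8) = -207.6 kJ/mol
(c) as written: contributes x
(d) as written: -484.5 kJ/mol
-307.4 = (+332.4) + (-207.6) + (-484.5) + x
x = (-307.4 − (-359.7)) / (1) = 52.3 kJ/mol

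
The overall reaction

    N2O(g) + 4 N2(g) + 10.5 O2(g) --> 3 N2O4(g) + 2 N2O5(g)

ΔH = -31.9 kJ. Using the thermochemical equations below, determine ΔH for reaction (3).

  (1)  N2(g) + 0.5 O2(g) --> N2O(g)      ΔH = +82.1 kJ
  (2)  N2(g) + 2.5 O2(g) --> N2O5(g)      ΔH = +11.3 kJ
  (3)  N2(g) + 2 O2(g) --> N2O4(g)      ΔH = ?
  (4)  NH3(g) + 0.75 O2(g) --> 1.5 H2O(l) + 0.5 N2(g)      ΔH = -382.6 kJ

ΔH = 9.2 kJ

(1) reversed (reverse to put N2O(g) on the reactant side): -82.1 kJ
(2) × 2 (×2 to match 2 N2O5(g) in the target): (2)·(+11.3) = +22.6 kJ
(3) × 3 (scale by 3 for the 3 N2O4(g)): contributes 3·x
(4): not needed (H2O(l) appears nowhere else).
-31.9 = (-82.1) + (+22.6) + 3·x
x = (-31.9 − (-59.5)) / (3) = 9.2 kJ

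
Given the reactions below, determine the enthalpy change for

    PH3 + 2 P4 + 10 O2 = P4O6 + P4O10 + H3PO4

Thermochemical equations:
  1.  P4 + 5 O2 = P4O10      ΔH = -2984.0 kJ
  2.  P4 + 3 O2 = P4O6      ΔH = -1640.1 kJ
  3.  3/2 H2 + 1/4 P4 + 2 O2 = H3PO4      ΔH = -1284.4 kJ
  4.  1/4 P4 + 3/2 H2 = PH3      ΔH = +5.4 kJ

eq. 1 as written (P4O10 already on the product side): -2984.0 kJ
eq. 2 as written (P4O6 already on the product side): -1640.1 kJ
eq. 3 as written (H3PO4 already on the product side): -1284.4 kJ
eq. 4 reversed (reverse to put PH3 on the reactant side): -5.4 kJ
Since enthalpy is a state function, ΔH = (-2984.0) + (-1640.1) + (-1284.4) + (-5.4) = -5913.9 kJ

ΔH = -5913.9 kJ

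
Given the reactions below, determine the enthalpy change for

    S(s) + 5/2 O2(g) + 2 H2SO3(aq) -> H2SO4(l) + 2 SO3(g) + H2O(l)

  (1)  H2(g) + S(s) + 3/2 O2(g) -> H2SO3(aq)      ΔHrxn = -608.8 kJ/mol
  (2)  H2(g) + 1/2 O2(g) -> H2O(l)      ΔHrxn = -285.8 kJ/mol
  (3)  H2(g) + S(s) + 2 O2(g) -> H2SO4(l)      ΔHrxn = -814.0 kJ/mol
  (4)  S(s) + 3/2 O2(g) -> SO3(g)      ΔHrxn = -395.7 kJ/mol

(1) reversed and × 2: (-2)·(-608.8) = +1217.6 kJ/mol
(2) as written: -285.8 kJ/mol
(3) as written: -814.0 kJ/mol
(4) × 2: (2)·(-395.7) = -791.4 kJ/mol
ΔHrxn = (+1217.6) + (-285.8) + (-814.0) + (-791.4) = -673.6 kJ/mol

ΔHrxn = -673.6 kJ/mol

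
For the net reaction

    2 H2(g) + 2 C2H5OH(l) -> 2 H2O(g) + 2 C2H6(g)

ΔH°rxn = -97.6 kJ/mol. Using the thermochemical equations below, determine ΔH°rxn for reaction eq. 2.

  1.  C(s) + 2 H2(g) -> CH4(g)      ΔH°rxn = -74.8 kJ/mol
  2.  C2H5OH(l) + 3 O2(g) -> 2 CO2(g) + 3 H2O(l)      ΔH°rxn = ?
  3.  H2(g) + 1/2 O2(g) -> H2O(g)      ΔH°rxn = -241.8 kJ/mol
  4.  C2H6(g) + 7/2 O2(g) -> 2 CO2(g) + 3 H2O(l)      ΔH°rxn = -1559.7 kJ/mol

eq. 1: not needed.
eq. 2 × 2: contributes 2·x
eq. 3 × 2: (2)·(-241.8) = -483.6 kJ/mol
eq. 4 reversed and × 2: (-2)·(-1559.7) = +3119.4 kJ/mol
-97.6 = (-483.6) + (+3119.4) + 2·x
x = (-97.6 − (+2635.8)) / (2) = -1366.7 kJ/mol

ΔH°rxn = -1366.7 kJ/mol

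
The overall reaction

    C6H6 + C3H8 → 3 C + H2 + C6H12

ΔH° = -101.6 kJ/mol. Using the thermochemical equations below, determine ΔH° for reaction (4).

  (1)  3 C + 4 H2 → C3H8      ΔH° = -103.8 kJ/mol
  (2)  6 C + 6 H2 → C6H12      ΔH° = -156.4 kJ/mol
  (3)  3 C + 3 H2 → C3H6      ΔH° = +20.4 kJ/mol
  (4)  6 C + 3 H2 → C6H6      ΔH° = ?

(1) reversed: +103.8 kJ/mol
(2) as written: -156.4 kJ/mol
(3): not needed.
(4) reversed: contributes −x
-101.6 = (+103.8) + (-156.4) − x
x = (-101.6 − (-52.6)) / (-1) = 49.0 kJ/mol

ΔH° = 49.0 kJ/mol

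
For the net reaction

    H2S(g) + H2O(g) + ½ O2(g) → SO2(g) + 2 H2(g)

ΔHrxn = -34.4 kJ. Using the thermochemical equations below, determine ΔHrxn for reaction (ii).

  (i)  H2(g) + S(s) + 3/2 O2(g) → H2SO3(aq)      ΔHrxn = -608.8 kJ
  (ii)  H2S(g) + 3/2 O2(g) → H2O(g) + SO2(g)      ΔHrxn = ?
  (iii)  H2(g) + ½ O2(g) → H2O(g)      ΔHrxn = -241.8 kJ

ΔHrxn = -518.0 kJ

(i): not needed.
(ii) as written: contributes x
(iii) reversed and × 2: (-2)·(-241.8) = +483.6 kJ
-34.4 = (+483.6) + x
x = (-34.4 − (+483.6)) / (1) = -518.0 kJ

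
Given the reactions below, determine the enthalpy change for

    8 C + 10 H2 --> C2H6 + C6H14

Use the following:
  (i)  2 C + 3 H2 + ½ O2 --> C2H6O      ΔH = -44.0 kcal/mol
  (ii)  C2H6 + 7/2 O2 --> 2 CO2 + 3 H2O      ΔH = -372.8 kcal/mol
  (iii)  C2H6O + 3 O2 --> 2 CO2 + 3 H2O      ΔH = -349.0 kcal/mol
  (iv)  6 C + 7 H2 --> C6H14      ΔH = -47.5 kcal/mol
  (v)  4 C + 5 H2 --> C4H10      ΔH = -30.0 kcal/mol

(i) as written: -44.0 kcal/mol
(ii) reversed: +372.8 kcal/mol
(iii) as written: -349.0 kcal/mol
(iv) as written: -47.5 kcal/mol
(v): not needed.
Summing the manipulated equations, ΔH = (1)·(-44.0) + (-1)·(-372.8) + (1)·(-349.0) + (1)·(-47.5) = -67.7 kcal/mol

ΔH = -67.7 kcal/mol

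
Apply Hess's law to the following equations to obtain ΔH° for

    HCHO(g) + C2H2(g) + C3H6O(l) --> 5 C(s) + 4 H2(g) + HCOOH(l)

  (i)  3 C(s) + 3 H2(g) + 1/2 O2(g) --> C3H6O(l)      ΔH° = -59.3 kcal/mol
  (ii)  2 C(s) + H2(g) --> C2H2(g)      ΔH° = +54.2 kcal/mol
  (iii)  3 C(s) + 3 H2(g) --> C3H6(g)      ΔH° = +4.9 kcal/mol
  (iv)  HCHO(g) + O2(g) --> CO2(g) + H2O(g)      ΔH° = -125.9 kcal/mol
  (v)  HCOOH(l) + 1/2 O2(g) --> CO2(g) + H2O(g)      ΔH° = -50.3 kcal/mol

ΔH° = -70.5 kcal/mol

(i) reversed: +59.3 kcal/mol
(ii) reversed: -54.2 kcal/mol
(iii): not needed.
(iv) as written: -125.9 kcal/mol
(v) reversed: +50.3 kcal/mol
By Hess's law, ΔH° = (-1)·(-59.3) + (-1)·(+54.2) + (1)·(-125.9) + (-1)·(-50.3) = -70.5 kcal/mol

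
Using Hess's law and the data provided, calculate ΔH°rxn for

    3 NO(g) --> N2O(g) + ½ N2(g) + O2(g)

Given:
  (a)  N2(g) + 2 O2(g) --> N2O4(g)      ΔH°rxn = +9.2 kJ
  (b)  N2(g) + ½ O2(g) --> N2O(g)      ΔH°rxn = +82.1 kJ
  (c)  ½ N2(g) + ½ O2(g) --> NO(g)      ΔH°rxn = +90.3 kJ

(a): not needed.
(b) as written: +82.1 kJ
(c) reversed and × 3: (-3)·(+90.3) = -270.9 kJ
ΔH°rxn = (+82.1) + (-270.9) = -188.8 kJ

ΔH°rxn = -188.8 kJ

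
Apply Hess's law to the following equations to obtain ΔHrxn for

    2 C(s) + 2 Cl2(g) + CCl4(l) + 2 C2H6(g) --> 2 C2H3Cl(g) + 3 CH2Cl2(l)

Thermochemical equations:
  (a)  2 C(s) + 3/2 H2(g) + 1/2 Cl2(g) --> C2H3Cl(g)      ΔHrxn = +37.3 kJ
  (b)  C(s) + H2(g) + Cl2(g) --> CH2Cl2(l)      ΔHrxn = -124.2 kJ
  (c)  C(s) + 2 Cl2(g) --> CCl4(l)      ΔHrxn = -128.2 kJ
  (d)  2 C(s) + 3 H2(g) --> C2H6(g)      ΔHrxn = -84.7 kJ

(a) × 2: (2)·(+37.3) = +74.6 kJ
(b) × 3: (3)·(-124.2) = -372.6 kJ
(c) reversed: +128.2 kJ
(d) reversed and × 2: (-2)·(-84.7) = +169.4 kJ
Combining the equations, ΔHrxn = (+74.6) + (-372.6) + (+128.2) + (+169.4) = -0.4 kJ

ΔHrxn = -0.4 kJ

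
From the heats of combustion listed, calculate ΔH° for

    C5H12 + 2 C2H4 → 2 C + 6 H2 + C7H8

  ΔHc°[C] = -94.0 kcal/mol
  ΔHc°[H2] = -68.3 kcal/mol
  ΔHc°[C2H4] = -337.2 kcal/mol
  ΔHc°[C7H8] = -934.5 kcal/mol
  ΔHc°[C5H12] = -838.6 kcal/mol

ΔH° = 19.3 kcal/mol

With combustion enthalpies, reactants minus products:
= [1·(-838.6) + 2·(-337.2)] − [2·(-94.0) + 6·(-68.3) + 1·(-934.5)]
= 19.3 kcal/mol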